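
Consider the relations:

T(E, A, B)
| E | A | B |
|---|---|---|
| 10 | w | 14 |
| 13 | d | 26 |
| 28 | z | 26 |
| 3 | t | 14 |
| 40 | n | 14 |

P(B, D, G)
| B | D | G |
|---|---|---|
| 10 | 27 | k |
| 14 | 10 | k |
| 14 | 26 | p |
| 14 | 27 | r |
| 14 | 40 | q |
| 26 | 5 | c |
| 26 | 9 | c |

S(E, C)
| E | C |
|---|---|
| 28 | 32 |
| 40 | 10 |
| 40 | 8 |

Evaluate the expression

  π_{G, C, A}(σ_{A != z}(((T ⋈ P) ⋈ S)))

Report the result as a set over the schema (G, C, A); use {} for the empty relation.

{(k, 10, n), (k, 8, n), (p, 10, n), (p, 8, n), (q, 10, n), (q, 8, n), (r, 10, n), (r, 8, n)}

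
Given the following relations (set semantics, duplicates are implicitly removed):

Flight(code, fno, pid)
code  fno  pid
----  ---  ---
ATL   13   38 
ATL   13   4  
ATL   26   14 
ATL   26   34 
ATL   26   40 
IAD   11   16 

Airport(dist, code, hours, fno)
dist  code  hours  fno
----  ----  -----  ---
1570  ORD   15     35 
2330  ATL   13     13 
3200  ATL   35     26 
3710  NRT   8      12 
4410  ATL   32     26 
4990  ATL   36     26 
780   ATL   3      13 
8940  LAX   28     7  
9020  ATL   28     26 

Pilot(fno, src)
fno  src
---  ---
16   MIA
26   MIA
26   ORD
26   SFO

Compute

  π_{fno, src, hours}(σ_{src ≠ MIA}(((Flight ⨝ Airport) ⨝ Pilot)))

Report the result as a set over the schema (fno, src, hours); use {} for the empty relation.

{(26, ORD, 28), (26, ORD, 32), (26, ORD, 35), (26, ORD, 36), (26, SFO, 28), (26, SFO, 32), (26, SFO, 35), (26, SFO, 36)}

Natural join on code, fno: {(ATL, 13, 38, 2330, 13), (ATL, 13, 38, 780, 3), (ATL, 13, 4, 2330, 13), (ATL, 13, 4, 780, 3), (ATL, 26, 14, 3200, 35), (ATL, 26, 14, 4410, 32), (ATL, 26, 14, 4990, 36), (ATL, 26, 14, 9020, 28), (ATL, 26, 34, 3200, 35), (ATL, 26, 34, 4410, 32), (ATL, 26, 34, 4990, 36), (ATL, 26, 34, 9020, 28), (ATL, 26, 40, 3200, 35), (ATL, 26, 40, 4410, 32), (ATL, 26, 40, 4990, 36), (ATL, 26, 40, 9020, 28)}
Natural join on fno: {(ATL, 26, 14, 3200, 35, MIA), (ATL, 26, 14, 3200, 35, ORD), (ATL, 26, 14, 3200, 35, SFO), (ATL, 26, 14, 4410, 32, MIA), (ATL, 26, 14, 4410, 32, ORD), (ATL, 26, 14, 4410, 32, SFO), (ATL, 26, 14, 4990, 36, MIA), (ATL, 26, 14, 4990, 36, ORD), (ATL, 26, 14, 4990, 36, SFO), (ATL, 26, 14, 9020, 28, MIA), (ATL, 26, 14, 9020, 28, ORD), (ATL, 26, 14, 9020, 28, SFO), (ATL, 26, 34, 3200, 35, MIA), (ATL, 26, 34, 3200, 35, ORD), (ATL, 26, 34, 3200, 35, SFO), (ATL, 26, 34, 4410, 32, MIA), (ATL, 26, 34, 4410, 32, ORD), (ATL, 26, 34, 4410, 32, SFO), (ATL, 26, 34, 4990, 36, MIA), (ATL, 26, 34, 4990, 36, ORD), (ATL, 26, 34, 4990, 36, SFO), (ATL, 26, 34, 9020, 28, MIA), (ATL, 26, 34, 9020, 28, ORD), (ATL, 26, 34, 9020, 28, SFO), (ATL, 26, 40, 3200, 35, MIA), (ATL, 26, 40, 3200, 35, ORD), (ATL, 26, 40, 3200, 35, SFO), (ATL, 26, 40, 4410, 32, MIA), (ATL, 26, 40, 4410, 32, ORD), (ATL, 26, 40, 4410, 32, SFO), (ATL, 26, 40, 4990, 36, MIA), (ATL, 26, 40, 4990, 36, ORD), (ATL, 26, 40, 4990, 36, SFO), (ATL, 26, 40, 9020, 28, MIA), (ATL, 26, 40, 9020, 28, ORD), (ATL, 26, 40, 9020, 28, SFO)}
Filtering on src ≠ MIA leaves {(ATL, 26, 14, 3200, 35, ORD), (ATL, 26, 14, 3200, 35, SFO), (ATL, 26, 14, 4410, 32, ORD), (ATL, 26, 14, 4410, 32, SFO), (ATL, 26, 14, 4990, 36, ORD), (ATL, 26, 14, 4990, 36, SFO), (ATL, 26, 14, 9020, 28, ORD), (ATL, 26, 14, 9020, 28, SFO), (ATL, 26, 34, 3200, 35, ORD), (ATL, 26, 34, 3200, 35, SFO), (ATL, 26, 34, 4410, 32, ORD), (ATL, 26, 34, 4410, 32, SFO), (ATL, 26, 34, 4990, 36, ORD), (ATL, 26, 34, 4990, 36, SFO), (ATL, 26, 34, 9020, 28, ORD), (ATL, 26, 34, 9020, 28, SFO), (ATL, 26, 40, 3200, 35, ORD), (ATL, 26, 40, 3200, 35, SFO), (ATL, 26, 40, 4410, 32, ORD), (ATL, 26, 40, 4410, 32, SFO), (ATL, 26, 40, 4990, 36, ORD), (ATL, 26, 40, 4990, 36, SFO), (ATL, 26, 40, 9020, 28, ORD), (ATL, 26, 40, 9020, 28, SFO)}.
Keep only column(s) fno, src, hours (16 duplicate(s) eliminated): {(26, ORD, 28), (26, ORD, 32), (26, ORD, 35), (26, ORD, 36), (26, SFO, 28), (26, SFO, 32), (26, SFO, 35), (26, SFO, 36)}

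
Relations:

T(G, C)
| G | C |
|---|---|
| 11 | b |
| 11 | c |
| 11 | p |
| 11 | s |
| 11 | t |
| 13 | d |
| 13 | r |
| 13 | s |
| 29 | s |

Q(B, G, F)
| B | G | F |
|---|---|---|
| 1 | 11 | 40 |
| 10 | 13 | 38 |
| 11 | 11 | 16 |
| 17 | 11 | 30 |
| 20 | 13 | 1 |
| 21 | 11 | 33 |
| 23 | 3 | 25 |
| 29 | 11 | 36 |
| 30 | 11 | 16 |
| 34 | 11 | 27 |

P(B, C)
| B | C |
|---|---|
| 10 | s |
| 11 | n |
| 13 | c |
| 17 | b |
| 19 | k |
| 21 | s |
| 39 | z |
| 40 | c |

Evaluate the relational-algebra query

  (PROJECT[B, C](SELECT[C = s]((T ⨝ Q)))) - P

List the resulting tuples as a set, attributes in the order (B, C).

{(1, s), (11, s), (17, s), (20, s), (29, s), (30, s), (34, s)}

Joining T and Q on G yields {(11, b, 1, 40), (11, b, 11, 16), (11, b, 17, 30), (11, b, 21, 33), (11, b, 29, 36), (11, b, 30, 16), (11, b, 34, 27), (11, c, 1, 40), (11, c, 11, 16), (11, c, 17, 30), (11, c, 21, 33), (11, c, 29, 36), (11, c, 30, 16), (11, c, 34, 27), (11, p, 1, 40), (11, p, 11, 16), (11, p, 17, 30), (11, p, 21, 33), (11, p, 29, 36), (11, p, 30, 16), (11, p, 34, 27), (11, s, 1, 40), (11, s, 11, 16), (11, s, 17, 30), (11, s, 21, 33), (11, s, 29, 36), (11, s, 30, 16), (11, s, 34, 27), (11, t, 1, 40), (11, t, 11, 16), (11, t, 17, 30), (11, t, 21, 33), (11, t, 29, 36), (11, t, 30, 16), (11, t, 34, 27), (13, d, 10, 38), (13, d, 20, 1), (13, r, 10, 38), (13, r, 20, 1), (13, s, 10, 38), (13, s, 20, 1)}.
Selection C = s: {(11, s, 1, 40), (11, s, 11, 16), (11, s, 17, 30), (11, s, 21, 33), (11, s, 29, 36), (11, s, 30, 16), (11, s, 34, 27), (13, s, 10, 38), (13, s, 20, 1)}
Keep only column(s) B, C: {(1, s), (10, s), (11, s), (17, s), (20, s), (21, s), (29, s), (30, s), (34, s)}
Difference: {(1, s), (10, s), (11, s), (17, s), (20, s), (21, s), (29, s), (30, s), (34, s)} with {(10, s), (11, n), (13, c), (17, b), (19, k), (21, s), (39, z), (40, c)} → {(1, s), (11, s), (17, s), (20, s), (29, s), (30, s), (34, s)}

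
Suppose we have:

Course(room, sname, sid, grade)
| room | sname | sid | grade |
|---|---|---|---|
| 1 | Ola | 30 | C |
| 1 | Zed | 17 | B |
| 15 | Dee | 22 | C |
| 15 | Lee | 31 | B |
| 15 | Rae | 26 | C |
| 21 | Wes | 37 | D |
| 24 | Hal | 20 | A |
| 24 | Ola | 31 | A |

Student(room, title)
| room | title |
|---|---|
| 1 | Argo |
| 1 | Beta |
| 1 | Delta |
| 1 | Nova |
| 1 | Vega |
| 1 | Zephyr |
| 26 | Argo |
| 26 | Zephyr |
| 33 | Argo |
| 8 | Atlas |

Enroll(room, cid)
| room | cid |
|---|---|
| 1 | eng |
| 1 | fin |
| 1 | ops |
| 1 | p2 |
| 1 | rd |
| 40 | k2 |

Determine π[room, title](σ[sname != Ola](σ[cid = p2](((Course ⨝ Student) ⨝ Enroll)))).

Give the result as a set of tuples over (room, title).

Joining Course and Student on room yields {(1, Ola, 30, C, Argo), (1, Ola, 30, C, Beta), (1, Ola, 30, C, Delta), (1, Ola, 30, C, Nova), (1, Ola, 30, C, Vega), (1, Ola, 30, C, Zephyr), (1, Zed, 17, B, Argo), (1, Zed, 17, B, Beta), (1, Zed, 17, B, Delta), (1, Zed, 17, B, Nova), (1, Zed, 17, B, Vega), (1, Zed, 17, B, Zephyr)}.
Joining (Course ⨝ Student) and Enroll on room yields {(1, Ola, 30, C, Argo, eng), (1, Ola, 30, C, Argo, fin), (1, Ola, 30, C, Argo, ops), (1, Ola, 30, C, Argo, p2), (1, Ola, 30, C, Argo, rd), (1, Ola, 30, C, Beta, eng), (1, Ola, 30, C, Beta, fin), (1, Ola, 30, C, Beta, ops), (1, Ola, 30, C, Beta, p2), (1, Ola, 30, C, Beta, rd), (1, Ola, 30, C, Delta, eng), (1, Ola, 30, C, Delta, fin), (1, Ola, 30, C, Delta, ops), (1, Ola, 30, C, Delta, p2), (1, Ola, 30, C, Delta, rd), (1, Ola, 30, C, Nova, eng), (1, Ola, 30, C, Nova, fin), (1, Ola, 30, C, Nova, ops), (1, Ola, 30, C, Nova, p2), (1, Ola, 30, C, Nova, rd), (1, Ola, 30, C, Vega, eng), (1, Ola, 30, C, Vega, fin), (1, Ola, 30, C, Vega, ops), (1, Ola, 30, C, Vega, p2), (1, Ola, 30, C, Vega, rd), (1, Ola, 30, C, Zephyr, eng), (1, Ola, 30, C, Zephyr, fin), (1, Ola, 30, C, Zephyr, ops), (1, Ola, 30, C, Zephyr, p2), (1, Ola, 30, C, Zephyr, rd), (1, Zed, 17, B, Argo, eng), (1, Zed, 17, B, Argo, fin), (1, Zed, 17, B, Argo, ops), (1, Zed, 17, B, Argo, p2), (1, Zed, 17, B, Argo, rd), (1, Zed, 17, B, Beta, eng), (1, Zed, 17, B, Beta, fin), (1, Zed, 17, B, Beta, ops), (1, Zed, 17, B, Beta, p2), (1, Zed, 17, B, Beta, rd), (1, Zed, 17, B, Delta, eng), (1, Zed, 17, B, Delta, fin), (1, Zed, 17, B, Delta, ops), (1, Zed, 17, B, Delta, p2), (1, Zed, 17, B, Delta, rd), (1, Zed, 17, B, Nova, eng), (1, Zed, 17, B, Nova, fin), (1, Zed, 17, B, Nova, ops), (1, Zed, 17, B, Nova, p2), (1, Zed, 17, B, Nova, rd), (1, Zed, 17, B, Vega, eng), (1, Zed, 17, B, Vega, fin), (1, Zed, 17, B, Vega, ops), (1, Zed, 17, B, Vega, p2), (1, Zed, 17, B, Vega, rd), (1, Zed, 17, B, Zephyr, eng), (1, Zed, 17, B, Zephyr, fin), (1, Zed, 17, B, Zephyr, ops), (1, Zed, 17, B, Zephyr, p2), (1, Zed, 17, B, Zephyr, rd)}.
Apply σ_{cid = p2}; surviving tuples: {(1, Ola, 30, C, Argo, p2), (1, Ola, 30, C, Beta, p2), (1, Ola, 30, C, Delta, p2), (1, Ola, 30, C, Nova, p2), (1, Ola, 30, C, Vega, p2), (1, Ola, 30, C, Zephyr, p2), (1, Zed, 17, B, Argo, p2), (1, Zed, 17, B, Beta, p2), (1, Zed, 17, B, Delta, p2), (1, Zed, 17, B, Nova, p2), (1, Zed, 17, B, Vega, p2), (1, Zed, 17, B, Zephyr, p2)}
Apply σ_{sname != Ola}; surviving tuples: {(1, Zed, 17, B, Argo, p2), (1, Zed, 17, B, Beta, p2), (1, Zed, 17, B, Delta, p2), (1, Zed, 17, B, Nova, p2), (1, Zed, 17, B, Vega, p2), (1, Zed, 17, B, Zephyr, p2)}
Projecting to room, title: {(1, Argo), (1, Beta), (1, Delta), (1, Nova), (1, Vega), (1, Zephyr)}

{(1, Argo), (1, Beta), (1, Delta), (1, Nova), (1, Vega), (1, Zephyr)}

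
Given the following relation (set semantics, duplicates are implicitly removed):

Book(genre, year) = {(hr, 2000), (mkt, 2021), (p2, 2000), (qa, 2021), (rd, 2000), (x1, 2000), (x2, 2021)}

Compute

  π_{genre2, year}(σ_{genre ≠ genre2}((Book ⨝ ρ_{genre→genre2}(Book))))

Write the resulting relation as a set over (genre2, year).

ρ[genre→genre2]: schema becomes (genre2, year); tuples unchanged.
Natural join on year: {(hr, 2000, hr), (hr, 2000, p2), (hr, 2000, rd), (hr, 2000, x1), (mkt, 2021, mkt), (mkt, 2021, qa), (mkt, 2021, x2), (p2, 2000, hr), (p2, 2000, p2), (p2, 2000, rd), (p2, 2000, x1), (qa, 2021, mkt), (qa, 2021, qa), (qa, 2021, x2), (rd, 2000, hr), (rd, 2000, p2), (rd, 2000, rd), (rd, 2000, x1), (x1, 2000, hr), (x1, 2000, p2), (x1, 2000, rd), (x1, 2000, x1), (x2, 2021, mkt), (x2, 2021, qa), (x2, 2021, x2)}
σ[genre ≠ genre2]: keep tuples satisfying genre ≠ genre2 → {(hr, 2000, p2), (hr, 2000, rd), (hr, 2000, x1), (mkt, 2021, qa), (mkt, 2021, x2), (p2, 2000, hr), (p2, 2000, rd), (p2, 2000, x1), (qa, 2021, mkt), (qa, 2021, x2), (rd, 2000, hr), (rd, 2000, p2), (rd, 2000, x1), (x1, 2000, hr), (x1, 2000, p2), (x1, 2000, rd), (x2, 2021, mkt), (x2, 2021, qa)}
π_{genre2, year} gives {(hr, 2000), (mkt, 2021), (p2, 2000), (qa, 2021), (rd, 2000), (x1, 2000), (x2, 2021)} (11 duplicate(s) eliminated).

{(hr, 2000), (mkt, 2021), (p2, 2000), (qa, 2021), (rd, 2000), (x1, 2000), (x2, 2021)}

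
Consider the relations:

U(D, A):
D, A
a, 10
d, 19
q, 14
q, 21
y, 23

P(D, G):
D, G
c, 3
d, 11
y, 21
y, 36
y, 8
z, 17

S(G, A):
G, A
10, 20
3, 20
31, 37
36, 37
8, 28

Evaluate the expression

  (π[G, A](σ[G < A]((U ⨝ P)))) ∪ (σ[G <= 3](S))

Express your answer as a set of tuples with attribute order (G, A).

Joining U and P on D yields {(d, 19, 11), (y, 23, 21), (y, 23, 36), (y, 23, 8)}.
Filtering on G < A leaves {(d, 19, 11), (y, 23, 21), (y, 23, 8)}.
Keep only column(s) G, A: {(11, 19), (21, 23), (8, 23)}
Filtering on G <= 3 leaves {(3, 20)}.
Union: {(11, 19), (21, 23), (8, 23)} with {(3, 20)} → {(11, 19), (21, 23), (3, 20), (8, 23)}

{(11, 19), (21, 23), (3, 20), (8, 23)}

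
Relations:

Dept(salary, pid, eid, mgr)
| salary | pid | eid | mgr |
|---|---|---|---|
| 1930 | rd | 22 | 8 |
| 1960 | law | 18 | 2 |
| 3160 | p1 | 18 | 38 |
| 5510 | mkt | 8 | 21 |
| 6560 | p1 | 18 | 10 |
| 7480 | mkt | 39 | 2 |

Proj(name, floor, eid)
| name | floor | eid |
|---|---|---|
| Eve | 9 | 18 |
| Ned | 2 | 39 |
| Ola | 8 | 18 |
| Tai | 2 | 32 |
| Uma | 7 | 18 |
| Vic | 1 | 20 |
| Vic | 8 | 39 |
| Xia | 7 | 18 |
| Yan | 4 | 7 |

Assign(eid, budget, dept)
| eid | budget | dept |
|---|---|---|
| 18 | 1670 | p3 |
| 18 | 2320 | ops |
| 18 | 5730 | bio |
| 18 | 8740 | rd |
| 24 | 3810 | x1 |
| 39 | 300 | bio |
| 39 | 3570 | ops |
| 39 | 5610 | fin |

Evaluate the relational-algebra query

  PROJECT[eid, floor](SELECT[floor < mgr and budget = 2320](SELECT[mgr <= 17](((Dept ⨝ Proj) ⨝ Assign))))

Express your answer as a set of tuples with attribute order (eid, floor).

Natural join on eid: {(1960, law, 18, 2, Eve, 9), (1960, law, 18, 2, Ola, 8), (1960, law, 18, 2, Uma, 7), (1960, law, 18, 2, Xia, 7), (3160, p1, 18, 38, Eve, 9), (3160, p1, 18, 38, Ola, 8), (3160, p1, 18, 38, Uma, 7), (3160, p1, 18, 38, Xia, 7), (6560, p1, 18, 10, Eve, 9), (6560, p1, 18, 10, Ola, 8), (6560, p1, 18, 10, Uma, 7), (6560, p1, 18, 10, Xia, 7), (7480, mkt, 39, 2, Ned, 2), (7480, mkt, 39, 2, Vic, 8)}
Natural join on eid: {(1960, law, 18, 2, Eve, 9, 1670, p3), (1960, law, 18, 2, Eve, 9, 2320, ops), (1960, law, 18, 2, Eve, 9, 5730, bio), (1960, law, 18, 2, Eve, 9, 8740, rd), (1960, law, 18, 2, Ola, 8, 1670, p3), (1960, law, 18, 2, Ola, 8, 2320, ops), (1960, law, 18, 2, Ola, 8, 5730, bio), (1960, law, 18, 2, Ola, 8, 8740, rd), (1960, law, 18, 2, Uma, 7, 1670, p3), (1960, law, 18, 2, Uma, 7, 2320, ops), (1960, law, 18, 2, Uma, 7, 5730, bio), (1960, law, 18, 2, Uma, 7, 8740, rd), (1960, law, 18, 2, Xia, 7, 1670, p3), (1960, law, 18, 2, Xia, 7, 2320, ops), (1960, law, 18, 2, Xia, 7, 5730, bio), (1960, law, 18, 2, Xia, 7, 8740, rd), (3160, p1, 18, 38, Eve, 9, 1670, p3), (3160, p1, 18, 38, Eve, 9, 2320, ops), (3160, p1, 18, 38, Eve, 9, 5730, bio), (3160, p1, 18, 38, Eve, 9, 8740, rd), (3160, p1, 18, 38, Ola, 8, 1670, p3), (3160, p1, 18, 38, Ola, 8, 2320, ops), (3160, p1, 18, 38, Ola, 8, 5730, bio), (3160, p1, 18, 38, Ola, 8, 8740, rd), (3160, p1, 18, 38, Uma, 7, 1670, p3), (3160, p1, 18, 38, Uma, 7, 2320, ops), (3160, p1, 18, 38, Uma, 7, 5730, bio), (3160, p1, 18, 38, Uma, 7, 8740, rd), (3160, p1, 18, 38, Xia, 7, 1670, p3), (3160, p1, 18, 38, Xia, 7, 2320, ops), (3160, p1, 18, 38, Xia, 7, 5730, bio), (3160, p1, 18, 38, Xia, 7, 8740, rd), (6560, p1, 18, 10, Eve, 9, 1670, p3), (6560, p1, 18, 10, Eve, 9, 2320, ops), (6560, p1, 18, 10, Eve, 9, 5730, bio), (6560, p1, 18, 10, Eve, 9, 8740, rd), (6560, p1, 18, 10, Ola, 8, 1670, p3), (6560, p1, 18, 10, Ola, 8, 2320, ops), (6560, p1, 18, 10, Ola, 8, 5730, bio), (6560, p1, 18, 10, Ola, 8, 8740, rd), (6560, p1, 18, 10, Uma, 7, 1670, p3), (6560, p1, 18, 10, Uma, 7, 2320, ops), (6560, p1, 18, 10, Uma, 7, 5730, bio), (6560, p1, 18, 10, Uma, 7, 8740, rd), (6560, p1, 18, 10, Xia, 7, 1670, p3), (6560, p1, 18, 10, Xia, 7, 2320, ops), (6560, p1, 18, 10, Xia, 7, 5730, bio), (6560, p1, 18, 10, Xia, 7, 8740, rd), (7480, mkt, 39, 2, Ned, 2, 300, bio), (7480, mkt, 39, 2, Ned, 2, 3570, ops), (7480, mkt, 39, 2, Ned, 2, 5610, fin), (7480, mkt, 39, 2, Vic, 8, 300, bio), (7480, mkt, 39, 2, Vic, 8, 3570, ops), (7480, mkt, 39, 2, Vic, 8, 5610, fin)}
Filtering on mgr <= 17 leaves {(1960, law, 18, 2, Eve, 9, 1670, p3), (1960, law, 18, 2, Eve, 9, 2320, ops), (1960, law, 18, 2, Eve, 9, 5730, bio), (1960, law, 18, 2, Eve, 9, 8740, rd), (1960, law, 18, 2, Ola, 8, 1670, p3), (1960, law, 18, 2, Ola, 8, 2320, ops), (1960, law, 18, 2, Ola, 8, 5730, bio), (1960, law, 18, 2, Ola, 8, 8740, rd), (1960, law, 18, 2, Uma, 7, 1670, p3), (1960, law, 18, 2, Uma, 7, 2320, ops), (1960, law, 18, 2, Uma, 7, 5730, bio), (1960, law, 18, 2, Uma, 7, 8740, rd), (1960, law, 18, 2, Xia, 7, 1670, p3), (1960, law, 18, 2, Xia, 7, 2320, ops), (1960, law, 18, 2, Xia, 7, 5730, bio), (1960, law, 18, 2, Xia, 7, 8740, rd), (6560, p1, 18, 10, Eve, 9, 1670, p3), (6560, p1, 18, 10, Eve, 9, 2320, ops), (6560, p1, 18, 10, Eve, 9, 5730, bio), (6560, p1, 18, 10, Eve, 9, 8740, rd), (6560, p1, 18, 10, Ola, 8, 1670, p3), (6560, p1, 18, 10, Ola, 8, 2320, ops), (6560, p1, 18, 10, Ola, 8, 5730, bio), (6560, p1, 18, 10, Ola, 8, 8740, rd), (6560, p1, 18, 10, Uma, 7, 1670, p3), (6560, p1, 18, 10, Uma, 7, 2320, ops), (6560, p1, 18, 10, Uma, 7, 5730, bio), (6560, p1, 18, 10, Uma, 7, 8740, rd), (6560, p1, 18, 10, Xia, 7, 1670, p3), (6560, p1, 18, 10, Xia, 7, 2320, ops), (6560, p1, 18, 10, Xia, 7, 5730, bio), (6560, p1, 18, 10, Xia, 7, 8740, rd), (7480, mkt, 39, 2, Ned, 2, 300, bio), (7480, mkt, 39, 2, Ned, 2, 3570, ops), (7480, mkt, 39, 2, Ned, 2, 5610, fin), (7480, mkt, 39, 2, Vic, 8, 300, bio), (7480, mkt, 39, 2, Vic, 8, 3570, ops), (7480, mkt, 39, 2, Vic, 8, 5610, fin)}.
Filtering on floor < mgr and budget = 2320 leaves {(6560, p1, 18, 10, Eve, 9, 2320, ops), (6560, p1, 18, 10, Ola, 8, 2320, ops), (6560, p1, 18, 10, Uma, 7, 2320, ops), (6560, p1, 18, 10, Xia, 7, 2320, ops)}.
Keep only column(s) eid, floor (1 duplicate(s) eliminated): {(18, 7), (18, 8), (18, 9)}

{(18, 7), (18, 8), (18, 9)}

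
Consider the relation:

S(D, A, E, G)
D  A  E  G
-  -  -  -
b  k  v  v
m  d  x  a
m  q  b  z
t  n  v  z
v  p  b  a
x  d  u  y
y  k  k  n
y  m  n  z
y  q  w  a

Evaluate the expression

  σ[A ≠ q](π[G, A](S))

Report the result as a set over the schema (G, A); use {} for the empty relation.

{(a, d), (a, p), (n, k), (v, k), (y, d), (z, m), (z, n)}

Keep only column(s) G, A: {(a, d), (a, p), (a, q), (n, k), (v, k), (y, d), (z, m), (z, n), (z, q)}
Selection A ≠ q: {(a, d), (a, p), (n, k), (v, k), (y, d), (z, m), (z, n)}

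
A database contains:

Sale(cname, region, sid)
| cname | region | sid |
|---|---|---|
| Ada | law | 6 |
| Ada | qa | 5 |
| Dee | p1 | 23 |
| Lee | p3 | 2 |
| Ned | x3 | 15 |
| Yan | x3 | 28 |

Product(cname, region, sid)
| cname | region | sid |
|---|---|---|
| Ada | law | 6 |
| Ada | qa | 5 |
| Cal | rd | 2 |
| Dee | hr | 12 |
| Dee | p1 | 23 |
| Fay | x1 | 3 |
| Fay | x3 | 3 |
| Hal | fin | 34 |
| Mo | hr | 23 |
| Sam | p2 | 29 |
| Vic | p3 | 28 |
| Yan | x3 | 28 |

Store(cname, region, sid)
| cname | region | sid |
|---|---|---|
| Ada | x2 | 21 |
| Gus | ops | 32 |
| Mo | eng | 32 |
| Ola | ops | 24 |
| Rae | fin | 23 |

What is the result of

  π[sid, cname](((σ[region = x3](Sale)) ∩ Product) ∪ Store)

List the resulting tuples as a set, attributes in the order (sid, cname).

Filtering on region = x3 leaves {(Ned, x3, 15), (Yan, x3, 28)}.
Intersection: {(Ned, x3, 15), (Yan, x3, 28)} with {(Ada, law, 6), (Ada, qa, 5), (Cal, rd, 2), (Dee, hr, 12), (Dee, p1, 23), (Fay, x1, 3), (Fay, x3, 3), (Hal, fin, 34), (Mo, hr, 23), (Sam, p2, 29), (Vic, p3, 28), (Yan, x3, 28)} → {(Yan, x3, 28)}
Union: {(Yan, x3, 28)} with {(Ada, x2, 21), (Gus, ops, 32), (Mo, eng, 32), (Ola, ops, 24), (Rae, fin, 23)} → {(Ada, x2, 21), (Gus, ops, 32), (Mo, eng, 32), (Ola, ops, 24), (Rae, fin, 23), (Yan, x3, 28)}
Keep only column(s) sid, cname: {(21, Ada), (23, Rae), (24, Ola), (28, Yan), (32, Gus), (32, Mo)}

{(21, Ada), (23, Rae), (24, Ola), (28, Yan), (32, Gus), (32, Mo)}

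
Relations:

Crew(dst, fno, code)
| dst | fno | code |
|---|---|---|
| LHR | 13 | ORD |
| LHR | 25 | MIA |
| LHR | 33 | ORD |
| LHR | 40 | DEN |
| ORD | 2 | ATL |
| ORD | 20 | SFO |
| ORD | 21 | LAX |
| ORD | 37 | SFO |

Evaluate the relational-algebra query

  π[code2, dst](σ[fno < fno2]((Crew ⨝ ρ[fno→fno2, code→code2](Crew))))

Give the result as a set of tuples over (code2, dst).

{(DEN, LHR), (LAX, ORD), (MIA, LHR), (ORD, LHR), (SFO, ORD)}

ρ[fno→fno2, code→code2]: schema becomes (dst, fno2, code2); tuples unchanged.
Natural join on dst: {(LHR, 13, ORD, 13, ORD), (LHR, 13, ORD, 25, MIA), (LHR, 13, ORD, 33, ORD), (LHR, 13, ORD, 40, DEN), (LHR, 25, MIA, 13, ORD), (LHR, 25, MIA, 25, MIA), (LHR, 25, MIA, 33, ORD), (LHR, 25, MIA, 40, DEN), (LHR, 33, ORD, 13, ORD), (LHR, 33, ORD, 25, MIA), (LHR, 33, ORD, 33, ORD), (LHR, 33, ORD, 40, DEN), (LHR, 40, DEN, 13, ORD), (LHR, 40, DEN, 25, MIA), (LHR, 40, DEN, 33, ORD), (LHR, 40, DEN, 40, DEN), (ORD, 2, ATL, 2, ATL), (ORD, 2, ATL, 20, SFO), (ORD, 2, ATL, 21, LAX), (ORD, 2, ATL, 37, SFO), (ORD, 20, SFO, 2, ATL), (ORD, 20, SFO, 20, SFO), (ORD, 20, SFO, 21, LAX), (ORD, 20, SFO, 37, SFO), (ORD, 21, LAX, 2, ATL), (ORD, 21, LAX, 20, SFO), (ORD, 21, LAX, 21, LAX), (ORD, 21, LAX, 37, SFO), (ORD, 37, SFO, 2, ATL), (ORD, 37, SFO, 20, SFO), (ORD, 37, SFO, 21, LAX), (ORD, 37, SFO, 37, SFO)}
Filtering on fno < fno2 leaves {(LHR, 13, ORD, 25, MIA), (LHR, 13, ORD, 33, ORD), (LHR, 13, ORD, 40, DEN), (LHR, 25, MIA, 33, ORD), (LHR, 25, MIA, 40, DEN), (LHR, 33, ORD, 40, DEN), (ORD, 2, ATL, 20, SFO), (ORD, 2, ATL, 21, LAX), (ORD, 2, ATL, 37, SFO), (ORD, 20, SFO, 21, LAX), (ORD, 20, SFO, 37, SFO), (ORD, 21, LAX, 37, SFO)}.
π_{code2, dst} gives {(DEN, LHR), (LAX, ORD), (MIA, LHR), (ORD, LHR), (SFO, ORD)} (7 duplicate(s) eliminated).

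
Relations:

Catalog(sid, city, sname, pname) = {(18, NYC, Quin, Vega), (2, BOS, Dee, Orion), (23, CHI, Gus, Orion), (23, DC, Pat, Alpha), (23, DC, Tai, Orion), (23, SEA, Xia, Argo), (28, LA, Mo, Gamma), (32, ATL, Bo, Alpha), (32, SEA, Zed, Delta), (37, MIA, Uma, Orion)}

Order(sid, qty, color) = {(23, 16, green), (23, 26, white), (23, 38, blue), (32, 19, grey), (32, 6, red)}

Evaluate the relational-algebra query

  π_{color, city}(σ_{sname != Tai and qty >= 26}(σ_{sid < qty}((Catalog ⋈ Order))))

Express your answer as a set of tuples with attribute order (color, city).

{(blue, CHI), (blue, DC), (blue, SEA), (white, CHI), (white, DC), (white, SEA)}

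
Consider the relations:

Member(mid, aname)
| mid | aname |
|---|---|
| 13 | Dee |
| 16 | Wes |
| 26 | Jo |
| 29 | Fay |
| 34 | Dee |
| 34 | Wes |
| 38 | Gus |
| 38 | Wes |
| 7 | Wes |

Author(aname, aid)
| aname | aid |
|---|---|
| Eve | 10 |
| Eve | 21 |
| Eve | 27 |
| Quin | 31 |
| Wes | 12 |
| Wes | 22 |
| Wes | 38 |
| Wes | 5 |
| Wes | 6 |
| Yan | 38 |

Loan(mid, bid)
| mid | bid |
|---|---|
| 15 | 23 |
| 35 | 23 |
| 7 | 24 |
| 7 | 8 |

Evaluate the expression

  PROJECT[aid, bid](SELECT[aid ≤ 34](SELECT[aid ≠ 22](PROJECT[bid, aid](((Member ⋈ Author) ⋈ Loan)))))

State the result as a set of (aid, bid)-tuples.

Member ⋈ Author (natural join on aname): {(16, Wes, 12), (16, Wes, 22), (16, Wes, 38), (16, Wes, 5), (16, Wes, 6), (34, Wes, 12), (34, Wes, 22), (34, Wes, 38), (34, Wes, 5), (34, Wes, 6), (38, Wes, 12), (38, Wes, 22), (38, Wes, 38), (38, Wes, 5), (38, Wes, 6), (7, Wes, 12), (7, Wes, 22), (7, Wes, 38), (7, Wes, 5), (7, Wes, 6)}
(Member ⋈ Author) ⋈ Loan (natural join on mid): {(7, Wes, 12, 24), (7, Wes, 12, 8), (7, Wes, 22, 24), (7, Wes, 22, 8), (7, Wes, 38, 24), (7, Wes, 38, 8), (7, Wes, 5, 24), (7, Wes, 5, 8), (7, Wes, 6, 24), (7, Wes, 6, 8)}
Projecting to bid, aid: {(24, 12), (24, 22), (24, 38), (24, 5), (24, 6), (8, 12), (8, 22), (8, 38), (8, 5), (8, 6)}
Filtering on aid ≠ 22 leaves {(24, 12), (24, 38), (24, 5), (24, 6), (8, 12), (8, 38), (8, 5), (8, 6)}.
Filtering on aid ≤ 34 leaves {(24, 12), (24, 5), (24, 6), (8, 12), (8, 5), (8, 6)}.
Projecting to aid, bid: {(12, 24), (12, 8), (5, 24), (5, 8), (6, 24), (6, 8)}

{(12, 24), (12, 8), (5, 24), (5, 8), (6, 24), (6, 8)}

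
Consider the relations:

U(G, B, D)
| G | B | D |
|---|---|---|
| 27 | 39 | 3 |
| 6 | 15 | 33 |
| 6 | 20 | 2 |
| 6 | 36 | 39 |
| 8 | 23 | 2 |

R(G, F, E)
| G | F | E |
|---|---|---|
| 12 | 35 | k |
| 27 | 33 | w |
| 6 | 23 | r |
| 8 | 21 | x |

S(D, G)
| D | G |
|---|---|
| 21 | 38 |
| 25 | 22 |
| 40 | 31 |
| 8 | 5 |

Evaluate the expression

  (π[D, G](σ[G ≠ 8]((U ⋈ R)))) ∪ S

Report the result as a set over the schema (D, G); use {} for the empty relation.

Natural join on G: {(27, 39, 3, 33, w), (6, 15, 33, 23, r), (6, 20, 2, 23, r), (6, 36, 39, 23, r), (8, 23, 2, 21, x)}
Selection G ≠ 8: {(27, 39, 3, 33, w), (6, 15, 33, 23, r), (6, 20, 2, 23, r), (6, 36, 39, 23, r)}
Projecting to D, G: {(2, 6), (3, 27), (33, 6), (39, 6)}
Set union of the two operands is {(2, 6), (21, 38), (25, 22), (3, 27), (33, 6), (39, 6), (40, 31), (8, 5)}.

{(2, 6), (21, 38), (25, 22), (3, 27), (33, 6), (39, 6), (40, 31), (8, 5)}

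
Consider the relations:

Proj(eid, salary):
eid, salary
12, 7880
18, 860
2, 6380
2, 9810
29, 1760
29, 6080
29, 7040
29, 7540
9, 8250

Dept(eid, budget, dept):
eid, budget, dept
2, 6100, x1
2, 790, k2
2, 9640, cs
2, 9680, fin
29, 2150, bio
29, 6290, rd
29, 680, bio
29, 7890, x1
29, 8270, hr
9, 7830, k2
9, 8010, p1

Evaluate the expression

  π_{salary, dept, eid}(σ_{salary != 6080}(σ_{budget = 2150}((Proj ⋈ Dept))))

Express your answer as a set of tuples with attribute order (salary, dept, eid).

Natural join on eid: {(2, 6380, 6100, x1), (2, 6380, 790, k2), (2, 6380, 9640, cs), (2, 6380, 9680, fin), (2, 9810, 6100, x1), (2, 9810, 790, k2), (2, 9810, 9640, cs), (2, 9810, 9680, fin), (29, 1760, 2150, bio), (29, 1760, 6290, rd), (29, 1760, 680, bio), (29, 1760, 7890, x1), (29, 1760, 8270, hr), (29, 6080, 2150, bio), (29, 6080, 6290, rd), (29, 6080, 680, bio), (29, 6080, 7890, x1), (29, 6080, 8270, hr), (29, 7040, 2150, bio), (29, 7040, 6290, rd), (29, 7040, 680, bio), (29, 7040, 7890, x1), (29, 7040, 8270, hr), (29, 7540, 2150, bio), (29, 7540, 6290, rd), (29, 7540, 680, bio), (29, 7540, 7890, x1), (29, 7540, 8270, hr), (9, 8250, 7830, k2), (9, 8250, 8010, p1)}
Filtering on budget = 2150 leaves {(29, 1760, 2150, bio), (29, 6080, 2150, bio), (29, 7040, 2150, bio), (29, 7540, 2150, bio)}.
Filtering on salary != 6080 leaves {(29, 1760, 2150, bio), (29, 7040, 2150, bio), (29, 7540, 2150, bio)}.
Keep only column(s) salary, dept, eid: {(1760, bio, 29), (7040, bio, 29), (7540, bio, 29)}

{(1760, bio, 29), (7040, bio, 29), (7540, bio, 29)}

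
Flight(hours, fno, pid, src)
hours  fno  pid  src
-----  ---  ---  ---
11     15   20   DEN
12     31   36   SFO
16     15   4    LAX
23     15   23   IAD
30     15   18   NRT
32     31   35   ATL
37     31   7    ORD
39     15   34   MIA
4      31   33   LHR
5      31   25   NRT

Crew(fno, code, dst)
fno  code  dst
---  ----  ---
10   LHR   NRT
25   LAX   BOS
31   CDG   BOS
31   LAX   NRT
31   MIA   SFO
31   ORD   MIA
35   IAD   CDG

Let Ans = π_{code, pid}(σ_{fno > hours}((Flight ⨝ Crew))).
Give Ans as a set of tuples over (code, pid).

{(CDG, 25), (CDG, 33), (CDG, 36), (LAX, 25), (LAX, 33), (LAX, 36), (MIA, 25), (MIA, 33), (MIA, 36), (ORD, 25), (ORD, 33), (ORD, 36)}

Joining Flight and Crew on fno yields {(12, 31, 36, SFO, CDG, BOS), (12, 31, 36, SFO, LAX, NRT), (12, 31, 36, SFO, MIA, SFO), (12, 31, 36, SFO, ORD, MIA), (32, 31, 35, ATL, CDG, BOS), (32, 31, 35, ATL, LAX, NRT), (32, 31, 35, ATL, MIA, SFO), (32, 31, 35, ATL, ORD, MIA), (37, 31, 7, ORD, CDG, BOS), (37, 31, 7, ORD, LAX, NRT), (37, 31, 7, ORD, MIA, SFO), (37, 31, 7, ORD, ORD, MIA), (4, 31, 33, LHR, CDG, BOS), (4, 31, 33, LHR, LAX, NRT), (4, 31, 33, LHR, MIA, SFO), (4, 31, 33, LHR, ORD, MIA), (5, 31, 25, NRT, CDG, BOS), (5, 31, 25, NRT, LAX, NRT), (5, 31, 25, NRT, MIA, SFO), (5, 31, 25, NRT, ORD, MIA)}.
Selection fno > hours: {(12, 31, 36, SFO, CDG, BOS), (12, 31, 36, SFO, LAX, NRT), (12, 31, 36, SFO, MIA, SFO), (12, 31, 36, SFO, ORD, MIA), (4, 31, 33, LHR, CDG, BOS), (4, 31, 33, LHR, LAX, NRT), (4, 31, 33, LHR, MIA, SFO), (4, 31, 33, LHR, ORD, MIA), (5, 31, 25, NRT, CDG, BOS), (5, 31, 25, NRT, LAX, NRT), (5, 31, 25, NRT, MIA, SFO), (5, 31, 25, NRT, ORD, MIA)}
π_{code, pid} gives {(CDG, 25), (CDG, 33), (CDG, 36), (LAX, 25), (LAX, 33), (LAX, 36), (MIA, 25), (MIA, 33), (MIA, 36), (ORD, 25), (ORD, 33), (ORD, 36)}.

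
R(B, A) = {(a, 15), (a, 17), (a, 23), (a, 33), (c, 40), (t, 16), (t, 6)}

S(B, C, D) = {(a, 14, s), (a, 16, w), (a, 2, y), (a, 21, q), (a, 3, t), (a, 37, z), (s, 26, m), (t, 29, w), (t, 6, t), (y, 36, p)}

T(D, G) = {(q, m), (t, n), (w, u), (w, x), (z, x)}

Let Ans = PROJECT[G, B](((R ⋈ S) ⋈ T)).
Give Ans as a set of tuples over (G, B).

{(m, a), (n, a), (n, t), (u, a), (u, t), (x, a), (x, t)}

Joining R and S on B yields {(a, 15, 14, s), (a, 15, 16, w), (a, 15, 2, y), (a, 15, 21, q), (a, 15, 3, t), (a, 15, 37, z), (a, 17, 14, s), (a, 17, 16, w), (a, 17, 2, y), (a, 17, 21, q), (a, 17, 3, t), (a, 17, 37, z), (a, 23, 14, s), (a, 23, 16, w), (a, 23, 2, y), (a, 23, 21, q), (a, 23, 3, t), (a, 23, 37, z), (a, 33, 14, s), (a, 33, 16, w), (a, 33, 2, y), (a, 33, 21, q), (a, 33, 3, t), (a, 33, 37, z), (t, 16, 29, w), (t, 16, 6, t), (t, 6, 29, w), (t, 6, 6, t)}.
Joining (R ⋈ S) and T on D yields {(a, 15, 16, w, u), (a, 15, 16, w, x), (a, 15, 21, q, m), (a, 15, 3, t, n), (a, 15, 37, z, x), (a, 17, 16, w, u), (a, 17, 16, w, x), (a, 17, 21, q, m), (a, 17, 3, t, n), (a, 17, 37, z, x), (a, 23, 16, w, u), (a, 23, 16, w, x), (a, 23, 21, q, m), (a, 23, 3, t, n), (a, 23, 37, z, x), (a, 33, 16, w, u), (a, 33, 16, w, x), (a, 33, 21, q, m), (a, 33, 3, t, n), (a, 33, 37, z, x), (t, 16, 29, w, u), (t, 16, 29, w, x), (t, 16, 6, t, n), (t, 6, 29, w, u), (t, 6, 29, w, x), (t, 6, 6, t, n)}.
Keep only column(s) G, B (19 duplicate(s) eliminated): {(m, a), (n, a), (n, t), (u, a), (u, t), (x, a), (x, t)}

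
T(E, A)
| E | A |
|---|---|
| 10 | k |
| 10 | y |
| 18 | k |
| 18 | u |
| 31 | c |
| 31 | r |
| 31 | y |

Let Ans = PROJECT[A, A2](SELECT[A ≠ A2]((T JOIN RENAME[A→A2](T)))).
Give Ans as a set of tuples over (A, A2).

ρ[A→A2]: schema becomes (E, A2); tuples unchanged.
T ⋈ RENAME[A→A2](T) (natural join on E): {(10, k, k), (10, k, y), (10, y, k), (10, y, y), (18, k, k), (18, k, u), (18, u, k), (18, u, u), (31, c, c), (31, c, r), (31, c, y), (31, r, c), (31, r, r), (31, r, y), (31, y, c), (31, y, r), (31, y, y)}
Selection A ≠ A2: {(10, k, y), (10, y, k), (18, k, u), (18, u, k), (31, c, r), (31, c, y), (31, r, c), (31, r, y), (31, y, c), (31, y, r)}
Projecting to A, A2: {(c, r), (c, y), (k, u), (k, y), (r, c), (r, y), (u, k), (y, c), (y, k), (y, r)}

{(c, r), (c, y), (k, u), (k, y), (r, c), (r, y), (u, k), (y, c), (y, k), (y, r)}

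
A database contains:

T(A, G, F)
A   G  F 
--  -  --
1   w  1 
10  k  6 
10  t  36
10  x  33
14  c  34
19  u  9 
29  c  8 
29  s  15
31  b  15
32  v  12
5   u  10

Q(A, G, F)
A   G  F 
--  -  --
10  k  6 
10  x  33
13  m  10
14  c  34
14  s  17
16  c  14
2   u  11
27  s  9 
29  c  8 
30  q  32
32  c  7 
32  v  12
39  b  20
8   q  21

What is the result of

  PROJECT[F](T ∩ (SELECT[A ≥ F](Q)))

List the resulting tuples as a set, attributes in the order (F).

{12, 6, 8}

Apply σ_{A ≥ F}; surviving tuples: {(10, k, 6), (13, m, 10), (16, c, 14), (27, s, 9), (29, c, 8), (32, c, 7), (32, v, 12), (39, b, 20)}
Intersection: {(1, w, 1), (10, k, 6), (10, t, 36), (10, x, 33), (14, c, 34), (19, u, 9), (29, c, 8), (29, s, 15), (31, b, 15), (32, v, 12), (5, u, 10)} with {(10, k, 6), (13, m, 10), (16, c, 14), (27, s, 9), (29, c, 8), (32, c, 7), (32, v, 12), (39, b, 20)} → {(10, k, 6), (29, c, 8), (32, v, 12)}
Projecting to F: {12, 6, 8}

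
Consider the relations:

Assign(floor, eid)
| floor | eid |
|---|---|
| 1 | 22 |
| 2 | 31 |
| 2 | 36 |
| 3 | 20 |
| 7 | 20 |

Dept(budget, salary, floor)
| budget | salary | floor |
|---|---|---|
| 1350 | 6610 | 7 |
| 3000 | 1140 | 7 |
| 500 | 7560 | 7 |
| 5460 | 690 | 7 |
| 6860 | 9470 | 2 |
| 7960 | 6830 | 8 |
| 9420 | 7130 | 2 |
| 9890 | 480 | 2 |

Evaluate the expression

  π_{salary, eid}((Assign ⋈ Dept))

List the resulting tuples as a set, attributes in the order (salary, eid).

Natural join on floor: {(2, 31, 6860, 9470), (2, 31, 9420, 7130), (2, 31, 9890, 480), (2, 36, 6860, 9470), (2, 36, 9420, 7130), (2, 36, 9890, 480), (7, 20, 1350, 6610), (7, 20, 3000, 1140), (7, 20, 500, 7560), (7, 20, 5460, 690)}
Projecting to salary, eid: {(1140, 20), (480, 31), (480, 36), (6610, 20), (690, 20), (7130, 31), (7130, 36), (7560, 20), (9470, 31), (9470, 36)}

{(1140, 20), (480, 31), (480, 36), (6610, 20), (690, 20), (7130, 31), (7130, 36), (7560, 20), (9470, 31), (9470, 36)}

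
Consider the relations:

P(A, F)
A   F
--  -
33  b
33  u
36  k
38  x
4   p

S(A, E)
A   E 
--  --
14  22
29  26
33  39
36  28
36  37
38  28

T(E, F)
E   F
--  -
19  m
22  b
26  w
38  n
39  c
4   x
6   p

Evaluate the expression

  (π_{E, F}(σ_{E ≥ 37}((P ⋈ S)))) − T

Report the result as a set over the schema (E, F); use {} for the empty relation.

{(37, k), (39, b), (39, u)}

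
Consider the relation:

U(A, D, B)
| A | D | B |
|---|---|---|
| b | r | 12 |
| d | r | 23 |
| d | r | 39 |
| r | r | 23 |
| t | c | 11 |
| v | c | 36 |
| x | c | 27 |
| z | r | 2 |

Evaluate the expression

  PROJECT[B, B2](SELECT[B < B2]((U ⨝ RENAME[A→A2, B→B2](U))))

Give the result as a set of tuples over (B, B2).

ρ[A→A2, B→B2]: schema becomes (A2, D, B2); tuples unchanged.
Natural join on D: {(b, r, 12, b, 12), (b, r, 12, d, 23), (b, r, 12, d, 39), (b, r, 12, r, 23), (b, r, 12, z, 2), (d, r, 23, b, 12), (d, r, 23, d, 23), (d, r, 23, d, 39), (d, r, 23, r, 23), (d, r, 23, z, 2), (d, r, 39, b, 12), (d, r, 39, d, 23), (d, r, 39, d, 39), (d, r, 39, r, 23), (d, r, 39, z, 2), (r, r, 23, b, 12), (r, r, 23, d, 23), (r, r, 23, d, 39), (r, r, 23, r, 23), (r, r, 23, z, 2), (t, c, 11, t, 11), (t, c, 11, v, 36), (t, c, 11, x, 27), (v, c, 36, t, 11), (v, c, 36, v, 36), (v, c, 36, x, 27), (x, c, 27, t, 11), (x, c, 27, v, 36), (x, c, 27, x, 27), (z, r, 2, b, 12), (z, r, 2, d, 23), (z, r, 2, d, 39), (z, r, 2, r, 23), (z, r, 2, z, 2)}
Selection B < B2: {(b, r, 12, d, 23), (b, r, 12, d, 39), (b, r, 12, r, 23), (d, r, 23, d, 39), (r, r, 23, d, 39), (t, c, 11, v, 36), (t, c, 11, x, 27), (x, c, 27, v, 36), (z, r, 2, b, 12), (z, r, 2, d, 23), (z, r, 2, d, 39), (z, r, 2, r, 23)}
Keep only column(s) B, B2 (3 duplicate(s) eliminated): {(11, 27), (11, 36), (12, 23), (12, 39), (2, 12), (2, 23), (2, 39), (23, 39), (27, 36)}

{(11, 27), (11, 36), (12, 23), (12, 39), (2, 12), (2, 23), (2, 39), (23, 39), (27, 36)}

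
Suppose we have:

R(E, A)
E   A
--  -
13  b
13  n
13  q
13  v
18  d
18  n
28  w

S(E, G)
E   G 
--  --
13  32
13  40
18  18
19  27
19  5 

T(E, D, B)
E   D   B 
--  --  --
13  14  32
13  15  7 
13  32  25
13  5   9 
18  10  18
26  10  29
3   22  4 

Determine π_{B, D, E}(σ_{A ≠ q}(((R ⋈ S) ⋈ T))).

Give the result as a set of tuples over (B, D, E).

{(18, 10, 18), (25, 32, 13), (32, 14, 13), (7, 15, 13), (9, 5, 13)}

Natural join on E: {(13, b, 32), (13, b, 40), (13, n, 32), (13, n, 40), (13, q, 32), (13, q, 40), (13, v, 32), (13, v, 40), (18, d, 18), (18, n, 18)}
Natural join on E: {(13, b, 32, 14, 32), (13, b, 32, 15, 7), (13, b, 32, 32, 25), (13, b, 32, 5, 9), (13, b, 40, 14, 32), (13, b, 40, 15, 7), (13, b, 40, 32, 25), (13, b, 40, 5, 9), (13, n, 32, 14, 32), (13, n, 32, 15, 7), (13, n, 32, 32, 25), (13, n, 32, 5, 9), (13, n, 40, 14, 32), (13, n, 40, 15, 7), (13, n, 40, 32, 25), (13, n, 40, 5, 9), (13, q, 32, 14, 32), (13, q, 32, 15, 7), (13, q, 32, 32, 25), (13, q, 32, 5, 9), (13, q, 40, 14, 32), (13, q, 40, 15, 7), (13, q, 40, 32, 25), (13, q, 40, 5, 9), (13, v, 32, 14, 32), (13, v, 32, 15, 7), (13, v, 32, 32, 25), (13, v, 32, 5, 9), (13, v, 40, 14, 32), (13, v, 40, 15, 7), (13, v, 40, 32, 25), (13, v, 40, 5, 9), (18, d, 18, 10, 18), (18, n, 18, 10, 18)}
Apply σ_{A ≠ q}; surviving tuples: {(13, b, 32, 14, 32), (13, b, 32, 15, 7), (13, b, 32, 32, 25), (13, b, 32, 5, 9), (13, b, 40, 14, 32), (13, b, 40, 15, 7), (13, b, 40, 32, 25), (13, b, 40, 5, 9), (13, n, 32, 14, 32), (13, n, 32, 15, 7), (13, n, 32, 32, 25), (13, n, 32, 5, 9), (13, n, 40, 14, 32), (13, n, 40, 15, 7), (13, n, 40, 32, 25), (13, n, 40, 5, 9), (13, v, 32, 14, 32), (13, v, 32, 15, 7), (13, v, 32, 32, 25), (13, v, 32, 5, 9), (13, v, 40, 14, 32), (13, v, 40, 15, 7), (13, v, 40, 32, 25), (13, v, 40, 5, 9), (18, d, 18, 10, 18), (18, n, 18, 10, 18)}
Keep only column(s) B, D, E (21 duplicate(s) eliminated): {(18, 10, 18), (25, 32, 13), (32, 14, 13), (7, 15, 13), (9, 5, 13)}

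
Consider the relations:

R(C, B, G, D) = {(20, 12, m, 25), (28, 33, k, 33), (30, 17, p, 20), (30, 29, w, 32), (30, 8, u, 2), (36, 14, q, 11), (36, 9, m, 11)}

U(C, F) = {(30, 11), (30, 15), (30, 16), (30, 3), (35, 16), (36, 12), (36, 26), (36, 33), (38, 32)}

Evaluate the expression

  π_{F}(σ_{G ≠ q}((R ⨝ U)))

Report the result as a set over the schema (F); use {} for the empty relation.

{11, 12, 15, 16, 26, 3, 33}

Joining R and U on C yields {(30, 17, p, 20, 11), (30, 17, p, 20, 15), (30, 17, p, 20, 16), (30, 17, p, 20, 3), (30, 29, w, 32, 11), (30, 29, w, 32, 15), (30, 29, w, 32, 16), (30, 29, w, 32, 3), (30, 8, u, 2, 11), (30, 8, u, 2, 15), (30, 8, u, 2, 16), (30, 8, u, 2, 3), (36, 14, q, 11, 12), (36, 14, q, 11, 26), (36, 14, q, 11, 33), (36, 9, m, 11, 12), (36, 9, m, 11, 26), (36, 9, m, 11, 33)}.
Filtering on G ≠ q leaves {(30, 17, p, 20, 11), (30, 17, p, 20, 15), (30, 17, p, 20, 16), (30, 17, p, 20, 3), (30, 29, w, 32, 11), (30, 29, w, 32, 15), (30, 29, w, 32, 16), (30, 29, w, 32, 3), (30, 8, u, 2, 11), (30, 8, u, 2, 15), (30, 8, u, 2, 16), (30, 8, u, 2, 3), (36, 9, m, 11, 12), (36, 9, m, 11, 26), (36, 9, m, 11, 33)}.
π[F]: project onto (F) (8 duplicate(s) eliminated) → {11, 12, 15, 16, 26, 3, 33}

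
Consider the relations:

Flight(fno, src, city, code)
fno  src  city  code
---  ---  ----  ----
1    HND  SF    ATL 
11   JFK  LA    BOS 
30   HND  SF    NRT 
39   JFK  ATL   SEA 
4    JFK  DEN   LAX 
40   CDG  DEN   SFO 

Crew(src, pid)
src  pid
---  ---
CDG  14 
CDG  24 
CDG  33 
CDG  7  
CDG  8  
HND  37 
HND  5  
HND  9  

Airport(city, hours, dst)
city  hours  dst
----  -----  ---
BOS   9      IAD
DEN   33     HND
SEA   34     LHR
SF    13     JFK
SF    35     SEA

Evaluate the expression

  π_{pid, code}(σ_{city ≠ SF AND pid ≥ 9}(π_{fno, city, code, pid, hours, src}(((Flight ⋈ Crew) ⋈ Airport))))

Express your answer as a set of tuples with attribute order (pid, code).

Joining Flight and Crew on src yields {(1, HND, SF, ATL, 37), (1, HND, SF, ATL, 5), (1, HND, SF, ATL, 9), (30, HND, SF, NRT, 37), (30, HND, SF, NRT, 5), (30, HND, SF, NRT, 9), (40, CDG, DEN, SFO, 14), (40, CDG, DEN, SFO, 24), (40, CDG, DEN, SFO, 33), (40, CDG, DEN, SFO, 7), (40, CDG, DEN, SFO, 8)}.
Joining (Flight ⋈ Crew) and Airport on city yields {(1, HND, SF, ATL, 37, 13, JFK), (1, HND, SF, ATL, 37, 35, SEA), (1, HND, SF, ATL, 5, 13, JFK), (1, HND, SF, ATL, 5, 35, SEA), (1, HND, SF, ATL, 9, 13, JFK), (1, HND, SF, ATL, 9, 35, SEA), (30, HND, SF, NRT, 37, 13, JFK), (30, HND, SF, NRT, 37, 35, SEA), (30, HND, SF, NRT, 5, 13, JFK), (30, HND, SF, NRT, 5, 35, SEA), (30, HND, SF, NRT, 9, 13, JFK), (30, HND, SF, NRT, 9, 35, SEA), (40, CDG, DEN, SFO, 14, 33, HND), (40, CDG, DEN, SFO, 24, 33, HND), (40, CDG, DEN, SFO, 33, 33, HND), (40, CDG, DEN, SFO, 7, 33, HND), (40, CDG, DEN, SFO, 8, 33, HND)}.
Keep only column(s) fno, city, code, pid, hours, src: {(1, SF, ATL, 37, 13, HND), (1, SF, ATL, 37, 35, HND), (1, SF, ATL, 5, 13, HND), (1, SF, ATL, 5, 35, HND), (1, SF, ATL, 9, 13, HND), (1, SF, ATL, 9, 35, HND), (30, SF, NRT, 37, 13, HND), (30, SF, NRT, 37, 35, HND), (30, SF, NRT, 5, 13, HND), (30, SF, NRT, 5, 35, HND), (30, SF, NRT, 9, 13, HND), (30, SF, NRT, 9, 35, HND), (40, DEN, SFO, 14, 33, CDG), (40, DEN, SFO, 24, 33, CDG), (40, DEN, SFO, 33, 33, CDG), (40, DEN, SFO, 7, 33, CDG), (40, DEN, SFO, 8, 33, CDG)}
σ[city ≠ SF AND pid ≥ 9]: keep tuples satisfying city ≠ SF AND pid ≥ 9 → {(40, DEN, SFO, 14, 33, CDG), (40, DEN, SFO, 24, 33, CDG), (40, DEN, SFO, 33, 33, CDG)}
Keep only column(s) pid, code: {(14, SFO), (24, SFO), (33, SFO)}

{(14, SFO), (24, SFO), (33, SFO)}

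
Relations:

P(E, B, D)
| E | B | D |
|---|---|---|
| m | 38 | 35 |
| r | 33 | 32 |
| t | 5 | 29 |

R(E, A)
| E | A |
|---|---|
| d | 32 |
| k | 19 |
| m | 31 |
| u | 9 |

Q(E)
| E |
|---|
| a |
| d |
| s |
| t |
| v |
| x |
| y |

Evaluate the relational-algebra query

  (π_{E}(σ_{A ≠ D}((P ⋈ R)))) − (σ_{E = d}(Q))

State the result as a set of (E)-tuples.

{m}

P ⋈ R (natural join on E): {(m, 38, 35, 31)}
Apply σ_{A ≠ D}; surviving tuples: {(m, 38, 35, 31)}
π[E]: project onto (E) → {m}
Apply σ_{E = d}; surviving tuples: {d}
Set difference of the two operands is {m}.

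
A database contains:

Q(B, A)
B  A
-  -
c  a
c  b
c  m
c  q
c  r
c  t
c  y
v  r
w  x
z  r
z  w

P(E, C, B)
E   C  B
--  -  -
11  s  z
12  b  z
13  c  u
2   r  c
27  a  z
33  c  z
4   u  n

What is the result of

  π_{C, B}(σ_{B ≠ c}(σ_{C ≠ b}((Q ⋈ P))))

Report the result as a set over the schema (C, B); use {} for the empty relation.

{(a, z), (c, z), (s, z)}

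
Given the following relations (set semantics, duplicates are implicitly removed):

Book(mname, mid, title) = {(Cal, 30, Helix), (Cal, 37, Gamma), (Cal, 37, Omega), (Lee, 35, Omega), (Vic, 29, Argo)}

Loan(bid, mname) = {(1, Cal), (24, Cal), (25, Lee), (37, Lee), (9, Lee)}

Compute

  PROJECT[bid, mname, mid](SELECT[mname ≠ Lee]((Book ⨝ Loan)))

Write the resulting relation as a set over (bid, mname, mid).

Book ⋈ Loan (natural join on mname): {(Cal, 30, Helix, 1), (Cal, 30, Helix, 24), (Cal, 37, Gamma, 1), (Cal, 37, Gamma, 24), (Cal, 37, Omega, 1), (Cal, 37, Omega, 24), (Lee, 35, Omega, 25), (Lee, 35, Omega, 37), (Lee, 35, Omega, 9)}
Filtering on mname ≠ Lee leaves {(Cal, 30, Helix, 1), (Cal, 30, Helix, 24), (Cal, 37, Gamma, 1), (Cal, 37, Gamma, 24), (Cal, 37, Omega, 1), (Cal, 37, Omega, 24)}.
π[bid, mname, mid]: project onto (bid, mname, mid) (2 duplicate(s) eliminated) → {(1, Cal, 30), (1, Cal, 37), (24, Cal, 30), (24, Cal, 37)}

{(1, Cal, 30), (1, Cal, 37), (24, Cal, 30), (24, Cal, 37)}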